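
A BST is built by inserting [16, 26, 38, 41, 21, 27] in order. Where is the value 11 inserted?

Starting tree (level order): [16, None, 26, 21, 38, None, None, 27, 41]
Insertion path: 16
Result: insert 11 as left child of 16
Final tree (level order): [16, 11, 26, None, None, 21, 38, None, None, 27, 41]


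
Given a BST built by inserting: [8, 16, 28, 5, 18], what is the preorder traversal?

Tree insertion order: [8, 16, 28, 5, 18]
Tree (level-order array): [8, 5, 16, None, None, None, 28, 18]
Preorder traversal: [8, 5, 16, 28, 18]


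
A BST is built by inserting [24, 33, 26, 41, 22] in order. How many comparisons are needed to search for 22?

Search path for 22: 24 -> 22
Found: True
Comparisons: 2


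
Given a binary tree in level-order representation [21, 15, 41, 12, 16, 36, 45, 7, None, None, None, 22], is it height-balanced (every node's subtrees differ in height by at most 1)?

Tree (level-order array): [21, 15, 41, 12, 16, 36, 45, 7, None, None, None, 22]
Definition: a tree is height-balanced if, at every node, |h(left) - h(right)| <= 1 (empty subtree has height -1).
Bottom-up per-node check:
  node 7: h_left=-1, h_right=-1, diff=0 [OK], height=0
  node 12: h_left=0, h_right=-1, diff=1 [OK], height=1
  node 16: h_left=-1, h_right=-1, diff=0 [OK], height=0
  node 15: h_left=1, h_right=0, diff=1 [OK], height=2
  node 22: h_left=-1, h_right=-1, diff=0 [OK], height=0
  node 36: h_left=0, h_right=-1, diff=1 [OK], height=1
  node 45: h_left=-1, h_right=-1, diff=0 [OK], height=0
  node 41: h_left=1, h_right=0, diff=1 [OK], height=2
  node 21: h_left=2, h_right=2, diff=0 [OK], height=3
All nodes satisfy the balance condition.
Result: Balanced


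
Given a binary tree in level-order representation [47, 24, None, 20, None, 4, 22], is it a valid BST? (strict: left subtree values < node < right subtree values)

Level-order array: [47, 24, None, 20, None, 4, 22]
Validate using subtree bounds (lo, hi): at each node, require lo < value < hi,
then recurse left with hi=value and right with lo=value.
Preorder trace (stopping at first violation):
  at node 47 with bounds (-inf, +inf): OK
  at node 24 with bounds (-inf, 47): OK
  at node 20 with bounds (-inf, 24): OK
  at node 4 with bounds (-inf, 20): OK
  at node 22 with bounds (20, 24): OK
No violation found at any node.
Result: Valid BST


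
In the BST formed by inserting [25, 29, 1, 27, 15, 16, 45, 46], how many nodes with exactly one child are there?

Tree built from: [25, 29, 1, 27, 15, 16, 45, 46]
Tree (level-order array): [25, 1, 29, None, 15, 27, 45, None, 16, None, None, None, 46]
Rule: These are nodes with exactly 1 non-null child.
Per-node child counts:
  node 25: 2 child(ren)
  node 1: 1 child(ren)
  node 15: 1 child(ren)
  node 16: 0 child(ren)
  node 29: 2 child(ren)
  node 27: 0 child(ren)
  node 45: 1 child(ren)
  node 46: 0 child(ren)
Matching nodes: [1, 15, 45]
Count of nodes with exactly one child: 3


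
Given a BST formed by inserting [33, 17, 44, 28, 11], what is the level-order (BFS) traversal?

Tree insertion order: [33, 17, 44, 28, 11]
Tree (level-order array): [33, 17, 44, 11, 28]
BFS from the root, enqueuing left then right child of each popped node:
  queue [33] -> pop 33, enqueue [17, 44], visited so far: [33]
  queue [17, 44] -> pop 17, enqueue [11, 28], visited so far: [33, 17]
  queue [44, 11, 28] -> pop 44, enqueue [none], visited so far: [33, 17, 44]
  queue [11, 28] -> pop 11, enqueue [none], visited so far: [33, 17, 44, 11]
  queue [28] -> pop 28, enqueue [none], visited so far: [33, 17, 44, 11, 28]
Result: [33, 17, 44, 11, 28]


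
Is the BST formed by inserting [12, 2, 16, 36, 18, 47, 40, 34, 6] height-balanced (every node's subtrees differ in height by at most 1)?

Tree (level-order array): [12, 2, 16, None, 6, None, 36, None, None, 18, 47, None, 34, 40]
Definition: a tree is height-balanced if, at every node, |h(left) - h(right)| <= 1 (empty subtree has height -1).
Bottom-up per-node check:
  node 6: h_left=-1, h_right=-1, diff=0 [OK], height=0
  node 2: h_left=-1, h_right=0, diff=1 [OK], height=1
  node 34: h_left=-1, h_right=-1, diff=0 [OK], height=0
  node 18: h_left=-1, h_right=0, diff=1 [OK], height=1
  node 40: h_left=-1, h_right=-1, diff=0 [OK], height=0
  node 47: h_left=0, h_right=-1, diff=1 [OK], height=1
  node 36: h_left=1, h_right=1, diff=0 [OK], height=2
  node 16: h_left=-1, h_right=2, diff=3 [FAIL (|-1-2|=3 > 1)], height=3
  node 12: h_left=1, h_right=3, diff=2 [FAIL (|1-3|=2 > 1)], height=4
Node 16 violates the condition: |-1 - 2| = 3 > 1.
Result: Not balanced


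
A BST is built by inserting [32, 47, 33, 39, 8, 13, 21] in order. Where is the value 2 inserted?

Starting tree (level order): [32, 8, 47, None, 13, 33, None, None, 21, None, 39]
Insertion path: 32 -> 8
Result: insert 2 as left child of 8
Final tree (level order): [32, 8, 47, 2, 13, 33, None, None, None, None, 21, None, 39]


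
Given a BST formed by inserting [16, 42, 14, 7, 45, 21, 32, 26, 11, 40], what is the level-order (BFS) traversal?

Tree insertion order: [16, 42, 14, 7, 45, 21, 32, 26, 11, 40]
Tree (level-order array): [16, 14, 42, 7, None, 21, 45, None, 11, None, 32, None, None, None, None, 26, 40]
BFS from the root, enqueuing left then right child of each popped node:
  queue [16] -> pop 16, enqueue [14, 42], visited so far: [16]
  queue [14, 42] -> pop 14, enqueue [7], visited so far: [16, 14]
  queue [42, 7] -> pop 42, enqueue [21, 45], visited so far: [16, 14, 42]
  queue [7, 21, 45] -> pop 7, enqueue [11], visited so far: [16, 14, 42, 7]
  queue [21, 45, 11] -> pop 21, enqueue [32], visited so far: [16, 14, 42, 7, 21]
  queue [45, 11, 32] -> pop 45, enqueue [none], visited so far: [16, 14, 42, 7, 21, 45]
  queue [11, 32] -> pop 11, enqueue [none], visited so far: [16, 14, 42, 7, 21, 45, 11]
  queue [32] -> pop 32, enqueue [26, 40], visited so far: [16, 14, 42, 7, 21, 45, 11, 32]
  queue [26, 40] -> pop 26, enqueue [none], visited so far: [16, 14, 42, 7, 21, 45, 11, 32, 26]
  queue [40] -> pop 40, enqueue [none], visited so far: [16, 14, 42, 7, 21, 45, 11, 32, 26, 40]
Result: [16, 14, 42, 7, 21, 45, 11, 32, 26, 40]


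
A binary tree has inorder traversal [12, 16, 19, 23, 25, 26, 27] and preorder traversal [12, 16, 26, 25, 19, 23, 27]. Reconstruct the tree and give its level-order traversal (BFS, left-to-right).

Inorder:  [12, 16, 19, 23, 25, 26, 27]
Preorder: [12, 16, 26, 25, 19, 23, 27]
Algorithm: preorder visits root first, so consume preorder in order;
for each root, split the current inorder slice at that value into
left-subtree inorder and right-subtree inorder, then recurse.
Recursive splits:
  root=12; inorder splits into left=[], right=[16, 19, 23, 25, 26, 27]
  root=16; inorder splits into left=[], right=[19, 23, 25, 26, 27]
  root=26; inorder splits into left=[19, 23, 25], right=[27]
  root=25; inorder splits into left=[19, 23], right=[]
  root=19; inorder splits into left=[], right=[23]
  root=23; inorder splits into left=[], right=[]
  root=27; inorder splits into left=[], right=[]
Reconstructed level-order: [12, 16, 26, 25, 27, 19, 23]


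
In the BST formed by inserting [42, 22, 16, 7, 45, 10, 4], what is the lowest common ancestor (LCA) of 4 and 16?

Tree insertion order: [42, 22, 16, 7, 45, 10, 4]
Tree (level-order array): [42, 22, 45, 16, None, None, None, 7, None, 4, 10]
In a BST, the LCA of p=4, q=16 is the first node v on the
root-to-leaf path with p <= v <= q (go left if both < v, right if both > v).
Walk from root:
  at 42: both 4 and 16 < 42, go left
  at 22: both 4 and 16 < 22, go left
  at 16: 4 <= 16 <= 16, this is the LCA
LCA = 16


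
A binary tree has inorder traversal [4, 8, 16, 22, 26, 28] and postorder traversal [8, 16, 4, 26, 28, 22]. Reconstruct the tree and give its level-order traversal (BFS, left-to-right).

Inorder:   [4, 8, 16, 22, 26, 28]
Postorder: [8, 16, 4, 26, 28, 22]
Algorithm: postorder visits root last, so walk postorder right-to-left;
each value is the root of the current inorder slice — split it at that
value, recurse on the right subtree first, then the left.
Recursive splits:
  root=22; inorder splits into left=[4, 8, 16], right=[26, 28]
  root=28; inorder splits into left=[26], right=[]
  root=26; inorder splits into left=[], right=[]
  root=4; inorder splits into left=[], right=[8, 16]
  root=16; inorder splits into left=[8], right=[]
  root=8; inorder splits into left=[], right=[]
Reconstructed level-order: [22, 4, 28, 16, 26, 8]


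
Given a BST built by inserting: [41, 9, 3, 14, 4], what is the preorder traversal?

Tree insertion order: [41, 9, 3, 14, 4]
Tree (level-order array): [41, 9, None, 3, 14, None, 4]
Preorder traversal: [41, 9, 3, 4, 14]


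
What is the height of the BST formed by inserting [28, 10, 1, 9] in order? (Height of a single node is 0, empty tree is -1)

Insertion order: [28, 10, 1, 9]
Tree (level-order array): [28, 10, None, 1, None, None, 9]
Compute height bottom-up (empty subtree = -1):
  height(9) = 1 + max(-1, -1) = 0
  height(1) = 1 + max(-1, 0) = 1
  height(10) = 1 + max(1, -1) = 2
  height(28) = 1 + max(2, -1) = 3
Height = 3


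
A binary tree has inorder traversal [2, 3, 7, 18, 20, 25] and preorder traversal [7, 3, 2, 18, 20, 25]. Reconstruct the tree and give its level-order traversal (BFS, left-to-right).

Inorder:  [2, 3, 7, 18, 20, 25]
Preorder: [7, 3, 2, 18, 20, 25]
Algorithm: preorder visits root first, so consume preorder in order;
for each root, split the current inorder slice at that value into
left-subtree inorder and right-subtree inorder, then recurse.
Recursive splits:
  root=7; inorder splits into left=[2, 3], right=[18, 20, 25]
  root=3; inorder splits into left=[2], right=[]
  root=2; inorder splits into left=[], right=[]
  root=18; inorder splits into left=[], right=[20, 25]
  root=20; inorder splits into left=[], right=[25]
  root=25; inorder splits into left=[], right=[]
Reconstructed level-order: [7, 3, 18, 2, 20, 25]


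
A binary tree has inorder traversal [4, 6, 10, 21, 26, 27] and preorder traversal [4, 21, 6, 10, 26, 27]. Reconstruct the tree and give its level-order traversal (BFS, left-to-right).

Inorder:  [4, 6, 10, 21, 26, 27]
Preorder: [4, 21, 6, 10, 26, 27]
Algorithm: preorder visits root first, so consume preorder in order;
for each root, split the current inorder slice at that value into
left-subtree inorder and right-subtree inorder, then recurse.
Recursive splits:
  root=4; inorder splits into left=[], right=[6, 10, 21, 26, 27]
  root=21; inorder splits into left=[6, 10], right=[26, 27]
  root=6; inorder splits into left=[], right=[10]
  root=10; inorder splits into left=[], right=[]
  root=26; inorder splits into left=[], right=[27]
  root=27; inorder splits into left=[], right=[]
Reconstructed level-order: [4, 21, 6, 26, 10, 27]


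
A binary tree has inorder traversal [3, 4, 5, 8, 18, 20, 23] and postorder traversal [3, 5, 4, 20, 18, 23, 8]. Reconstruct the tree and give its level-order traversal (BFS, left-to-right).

Inorder:   [3, 4, 5, 8, 18, 20, 23]
Postorder: [3, 5, 4, 20, 18, 23, 8]
Algorithm: postorder visits root last, so walk postorder right-to-left;
each value is the root of the current inorder slice — split it at that
value, recurse on the right subtree first, then the left.
Recursive splits:
  root=8; inorder splits into left=[3, 4, 5], right=[18, 20, 23]
  root=23; inorder splits into left=[18, 20], right=[]
  root=18; inorder splits into left=[], right=[20]
  root=20; inorder splits into left=[], right=[]
  root=4; inorder splits into left=[3], right=[5]
  root=5; inorder splits into left=[], right=[]
  root=3; inorder splits into left=[], right=[]
Reconstructed level-order: [8, 4, 23, 3, 5, 18, 20]


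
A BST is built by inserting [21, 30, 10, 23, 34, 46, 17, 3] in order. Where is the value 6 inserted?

Starting tree (level order): [21, 10, 30, 3, 17, 23, 34, None, None, None, None, None, None, None, 46]
Insertion path: 21 -> 10 -> 3
Result: insert 6 as right child of 3
Final tree (level order): [21, 10, 30, 3, 17, 23, 34, None, 6, None, None, None, None, None, 46]


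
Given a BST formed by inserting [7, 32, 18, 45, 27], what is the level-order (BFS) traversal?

Tree insertion order: [7, 32, 18, 45, 27]
Tree (level-order array): [7, None, 32, 18, 45, None, 27]
BFS from the root, enqueuing left then right child of each popped node:
  queue [7] -> pop 7, enqueue [32], visited so far: [7]
  queue [32] -> pop 32, enqueue [18, 45], visited so far: [7, 32]
  queue [18, 45] -> pop 18, enqueue [27], visited so far: [7, 32, 18]
  queue [45, 27] -> pop 45, enqueue [none], visited so far: [7, 32, 18, 45]
  queue [27] -> pop 27, enqueue [none], visited so far: [7, 32, 18, 45, 27]
Result: [7, 32, 18, 45, 27]


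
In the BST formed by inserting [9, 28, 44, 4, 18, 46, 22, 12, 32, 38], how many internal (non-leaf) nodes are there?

Tree built from: [9, 28, 44, 4, 18, 46, 22, 12, 32, 38]
Tree (level-order array): [9, 4, 28, None, None, 18, 44, 12, 22, 32, 46, None, None, None, None, None, 38]
Rule: An internal node has at least one child.
Per-node child counts:
  node 9: 2 child(ren)
  node 4: 0 child(ren)
  node 28: 2 child(ren)
  node 18: 2 child(ren)
  node 12: 0 child(ren)
  node 22: 0 child(ren)
  node 44: 2 child(ren)
  node 32: 1 child(ren)
  node 38: 0 child(ren)
  node 46: 0 child(ren)
Matching nodes: [9, 28, 18, 44, 32]
Count of internal (non-leaf) nodes: 5


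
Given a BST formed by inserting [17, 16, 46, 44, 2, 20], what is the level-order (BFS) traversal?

Tree insertion order: [17, 16, 46, 44, 2, 20]
Tree (level-order array): [17, 16, 46, 2, None, 44, None, None, None, 20]
BFS from the root, enqueuing left then right child of each popped node:
  queue [17] -> pop 17, enqueue [16, 46], visited so far: [17]
  queue [16, 46] -> pop 16, enqueue [2], visited so far: [17, 16]
  queue [46, 2] -> pop 46, enqueue [44], visited so far: [17, 16, 46]
  queue [2, 44] -> pop 2, enqueue [none], visited so far: [17, 16, 46, 2]
  queue [44] -> pop 44, enqueue [20], visited so far: [17, 16, 46, 2, 44]
  queue [20] -> pop 20, enqueue [none], visited so far: [17, 16, 46, 2, 44, 20]
Result: [17, 16, 46, 2, 44, 20]


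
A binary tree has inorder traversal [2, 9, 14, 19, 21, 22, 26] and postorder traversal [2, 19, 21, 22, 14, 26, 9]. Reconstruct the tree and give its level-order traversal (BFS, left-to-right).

Inorder:   [2, 9, 14, 19, 21, 22, 26]
Postorder: [2, 19, 21, 22, 14, 26, 9]
Algorithm: postorder visits root last, so walk postorder right-to-left;
each value is the root of the current inorder slice — split it at that
value, recurse on the right subtree first, then the left.
Recursive splits:
  root=9; inorder splits into left=[2], right=[14, 19, 21, 22, 26]
  root=26; inorder splits into left=[14, 19, 21, 22], right=[]
  root=14; inorder splits into left=[], right=[19, 21, 22]
  root=22; inorder splits into left=[19, 21], right=[]
  root=21; inorder splits into left=[19], right=[]
  root=19; inorder splits into left=[], right=[]
  root=2; inorder splits into left=[], right=[]
Reconstructed level-order: [9, 2, 26, 14, 22, 21, 19]


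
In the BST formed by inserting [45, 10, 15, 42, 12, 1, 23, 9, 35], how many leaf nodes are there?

Tree built from: [45, 10, 15, 42, 12, 1, 23, 9, 35]
Tree (level-order array): [45, 10, None, 1, 15, None, 9, 12, 42, None, None, None, None, 23, None, None, 35]
Rule: A leaf has 0 children.
Per-node child counts:
  node 45: 1 child(ren)
  node 10: 2 child(ren)
  node 1: 1 child(ren)
  node 9: 0 child(ren)
  node 15: 2 child(ren)
  node 12: 0 child(ren)
  node 42: 1 child(ren)
  node 23: 1 child(ren)
  node 35: 0 child(ren)
Matching nodes: [9, 12, 35]
Count of leaf nodes: 3


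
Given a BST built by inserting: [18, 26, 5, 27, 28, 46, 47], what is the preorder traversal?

Tree insertion order: [18, 26, 5, 27, 28, 46, 47]
Tree (level-order array): [18, 5, 26, None, None, None, 27, None, 28, None, 46, None, 47]
Preorder traversal: [18, 5, 26, 27, 28, 46, 47]


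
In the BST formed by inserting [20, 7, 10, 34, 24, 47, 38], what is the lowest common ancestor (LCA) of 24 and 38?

Tree insertion order: [20, 7, 10, 34, 24, 47, 38]
Tree (level-order array): [20, 7, 34, None, 10, 24, 47, None, None, None, None, 38]
In a BST, the LCA of p=24, q=38 is the first node v on the
root-to-leaf path with p <= v <= q (go left if both < v, right if both > v).
Walk from root:
  at 20: both 24 and 38 > 20, go right
  at 34: 24 <= 34 <= 38, this is the LCA
LCA = 34


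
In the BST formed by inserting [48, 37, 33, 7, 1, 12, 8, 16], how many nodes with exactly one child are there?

Tree built from: [48, 37, 33, 7, 1, 12, 8, 16]
Tree (level-order array): [48, 37, None, 33, None, 7, None, 1, 12, None, None, 8, 16]
Rule: These are nodes with exactly 1 non-null child.
Per-node child counts:
  node 48: 1 child(ren)
  node 37: 1 child(ren)
  node 33: 1 child(ren)
  node 7: 2 child(ren)
  node 1: 0 child(ren)
  node 12: 2 child(ren)
  node 8: 0 child(ren)
  node 16: 0 child(ren)
Matching nodes: [48, 37, 33]
Count of nodes with exactly one child: 3


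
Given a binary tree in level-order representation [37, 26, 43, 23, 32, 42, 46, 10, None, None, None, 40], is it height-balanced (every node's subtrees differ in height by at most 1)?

Tree (level-order array): [37, 26, 43, 23, 32, 42, 46, 10, None, None, None, 40]
Definition: a tree is height-balanced if, at every node, |h(left) - h(right)| <= 1 (empty subtree has height -1).
Bottom-up per-node check:
  node 10: h_left=-1, h_right=-1, diff=0 [OK], height=0
  node 23: h_left=0, h_right=-1, diff=1 [OK], height=1
  node 32: h_left=-1, h_right=-1, diff=0 [OK], height=0
  node 26: h_left=1, h_right=0, diff=1 [OK], height=2
  node 40: h_left=-1, h_right=-1, diff=0 [OK], height=0
  node 42: h_left=0, h_right=-1, diff=1 [OK], height=1
  node 46: h_left=-1, h_right=-1, diff=0 [OK], height=0
  node 43: h_left=1, h_right=0, diff=1 [OK], height=2
  node 37: h_left=2, h_right=2, diff=0 [OK], height=3
All nodes satisfy the balance condition.
Result: Balanced


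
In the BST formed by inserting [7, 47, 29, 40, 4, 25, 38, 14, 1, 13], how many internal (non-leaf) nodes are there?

Tree built from: [7, 47, 29, 40, 4, 25, 38, 14, 1, 13]
Tree (level-order array): [7, 4, 47, 1, None, 29, None, None, None, 25, 40, 14, None, 38, None, 13]
Rule: An internal node has at least one child.
Per-node child counts:
  node 7: 2 child(ren)
  node 4: 1 child(ren)
  node 1: 0 child(ren)
  node 47: 1 child(ren)
  node 29: 2 child(ren)
  node 25: 1 child(ren)
  node 14: 1 child(ren)
  node 13: 0 child(ren)
  node 40: 1 child(ren)
  node 38: 0 child(ren)
Matching nodes: [7, 4, 47, 29, 25, 14, 40]
Count of internal (non-leaf) nodes: 7


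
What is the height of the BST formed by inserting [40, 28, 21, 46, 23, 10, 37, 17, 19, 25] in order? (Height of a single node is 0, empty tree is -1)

Insertion order: [40, 28, 21, 46, 23, 10, 37, 17, 19, 25]
Tree (level-order array): [40, 28, 46, 21, 37, None, None, 10, 23, None, None, None, 17, None, 25, None, 19]
Compute height bottom-up (empty subtree = -1):
  height(19) = 1 + max(-1, -1) = 0
  height(17) = 1 + max(-1, 0) = 1
  height(10) = 1 + max(-1, 1) = 2
  height(25) = 1 + max(-1, -1) = 0
  height(23) = 1 + max(-1, 0) = 1
  height(21) = 1 + max(2, 1) = 3
  height(37) = 1 + max(-1, -1) = 0
  height(28) = 1 + max(3, 0) = 4
  height(46) = 1 + max(-1, -1) = 0
  height(40) = 1 + max(4, 0) = 5
Height = 5


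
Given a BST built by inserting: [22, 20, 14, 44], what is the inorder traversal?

Tree insertion order: [22, 20, 14, 44]
Tree (level-order array): [22, 20, 44, 14]
Inorder traversal: [14, 20, 22, 44]


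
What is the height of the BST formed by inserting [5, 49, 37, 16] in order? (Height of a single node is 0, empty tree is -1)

Insertion order: [5, 49, 37, 16]
Tree (level-order array): [5, None, 49, 37, None, 16]
Compute height bottom-up (empty subtree = -1):
  height(16) = 1 + max(-1, -1) = 0
  height(37) = 1 + max(0, -1) = 1
  height(49) = 1 + max(1, -1) = 2
  height(5) = 1 + max(-1, 2) = 3
Height = 3


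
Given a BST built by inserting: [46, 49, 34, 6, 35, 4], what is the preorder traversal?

Tree insertion order: [46, 49, 34, 6, 35, 4]
Tree (level-order array): [46, 34, 49, 6, 35, None, None, 4]
Preorder traversal: [46, 34, 6, 4, 35, 49]


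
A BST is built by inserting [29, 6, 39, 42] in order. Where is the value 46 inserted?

Starting tree (level order): [29, 6, 39, None, None, None, 42]
Insertion path: 29 -> 39 -> 42
Result: insert 46 as right child of 42
Final tree (level order): [29, 6, 39, None, None, None, 42, None, 46]


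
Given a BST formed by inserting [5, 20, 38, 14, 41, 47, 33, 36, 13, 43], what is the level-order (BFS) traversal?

Tree insertion order: [5, 20, 38, 14, 41, 47, 33, 36, 13, 43]
Tree (level-order array): [5, None, 20, 14, 38, 13, None, 33, 41, None, None, None, 36, None, 47, None, None, 43]
BFS from the root, enqueuing left then right child of each popped node:
  queue [5] -> pop 5, enqueue [20], visited so far: [5]
  queue [20] -> pop 20, enqueue [14, 38], visited so far: [5, 20]
  queue [14, 38] -> pop 14, enqueue [13], visited so far: [5, 20, 14]
  queue [38, 13] -> pop 38, enqueue [33, 41], visited so far: [5, 20, 14, 38]
  queue [13, 33, 41] -> pop 13, enqueue [none], visited so far: [5, 20, 14, 38, 13]
  queue [33, 41] -> pop 33, enqueue [36], visited so far: [5, 20, 14, 38, 13, 33]
  queue [41, 36] -> pop 41, enqueue [47], visited so far: [5, 20, 14, 38, 13, 33, 41]
  queue [36, 47] -> pop 36, enqueue [none], visited so far: [5, 20, 14, 38, 13, 33, 41, 36]
  queue [47] -> pop 47, enqueue [43], visited so far: [5, 20, 14, 38, 13, 33, 41, 36, 47]
  queue [43] -> pop 43, enqueue [none], visited so far: [5, 20, 14, 38, 13, 33, 41, 36, 47, 43]
Result: [5, 20, 14, 38, 13, 33, 41, 36, 47, 43]


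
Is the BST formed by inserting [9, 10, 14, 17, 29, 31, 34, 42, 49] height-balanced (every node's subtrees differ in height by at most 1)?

Tree (level-order array): [9, None, 10, None, 14, None, 17, None, 29, None, 31, None, 34, None, 42, None, 49]
Definition: a tree is height-balanced if, at every node, |h(left) - h(right)| <= 1 (empty subtree has height -1).
Bottom-up per-node check:
  node 49: h_left=-1, h_right=-1, diff=0 [OK], height=0
  node 42: h_left=-1, h_right=0, diff=1 [OK], height=1
  node 34: h_left=-1, h_right=1, diff=2 [FAIL (|-1-1|=2 > 1)], height=2
  node 31: h_left=-1, h_right=2, diff=3 [FAIL (|-1-2|=3 > 1)], height=3
  node 29: h_left=-1, h_right=3, diff=4 [FAIL (|-1-3|=4 > 1)], height=4
  node 17: h_left=-1, h_right=4, diff=5 [FAIL (|-1-4|=5 > 1)], height=5
  node 14: h_left=-1, h_right=5, diff=6 [FAIL (|-1-5|=6 > 1)], height=6
  node 10: h_left=-1, h_right=6, diff=7 [FAIL (|-1-6|=7 > 1)], height=7
  node 9: h_left=-1, h_right=7, diff=8 [FAIL (|-1-7|=8 > 1)], height=8
Node 34 violates the condition: |-1 - 1| = 2 > 1.
Result: Not balanced


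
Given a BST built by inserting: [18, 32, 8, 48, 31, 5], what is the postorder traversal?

Tree insertion order: [18, 32, 8, 48, 31, 5]
Tree (level-order array): [18, 8, 32, 5, None, 31, 48]
Postorder traversal: [5, 8, 31, 48, 32, 18]


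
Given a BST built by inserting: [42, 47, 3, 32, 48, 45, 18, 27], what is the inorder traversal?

Tree insertion order: [42, 47, 3, 32, 48, 45, 18, 27]
Tree (level-order array): [42, 3, 47, None, 32, 45, 48, 18, None, None, None, None, None, None, 27]
Inorder traversal: [3, 18, 27, 32, 42, 45, 47, 48]


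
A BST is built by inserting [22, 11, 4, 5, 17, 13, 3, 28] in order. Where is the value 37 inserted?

Starting tree (level order): [22, 11, 28, 4, 17, None, None, 3, 5, 13]
Insertion path: 22 -> 28
Result: insert 37 as right child of 28
Final tree (level order): [22, 11, 28, 4, 17, None, 37, 3, 5, 13]


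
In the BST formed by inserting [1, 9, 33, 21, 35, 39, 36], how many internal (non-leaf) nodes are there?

Tree built from: [1, 9, 33, 21, 35, 39, 36]
Tree (level-order array): [1, None, 9, None, 33, 21, 35, None, None, None, 39, 36]
Rule: An internal node has at least one child.
Per-node child counts:
  node 1: 1 child(ren)
  node 9: 1 child(ren)
  node 33: 2 child(ren)
  node 21: 0 child(ren)
  node 35: 1 child(ren)
  node 39: 1 child(ren)
  node 36: 0 child(ren)
Matching nodes: [1, 9, 33, 35, 39]
Count of internal (non-leaf) nodes: 5


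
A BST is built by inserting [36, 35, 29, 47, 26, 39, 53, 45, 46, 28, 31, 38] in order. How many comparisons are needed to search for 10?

Search path for 10: 36 -> 35 -> 29 -> 26
Found: False
Comparisons: 4


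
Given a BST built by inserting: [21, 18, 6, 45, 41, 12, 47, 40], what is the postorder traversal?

Tree insertion order: [21, 18, 6, 45, 41, 12, 47, 40]
Tree (level-order array): [21, 18, 45, 6, None, 41, 47, None, 12, 40]
Postorder traversal: [12, 6, 18, 40, 41, 47, 45, 21]


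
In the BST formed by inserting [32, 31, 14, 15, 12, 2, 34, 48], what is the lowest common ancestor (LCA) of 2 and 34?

Tree insertion order: [32, 31, 14, 15, 12, 2, 34, 48]
Tree (level-order array): [32, 31, 34, 14, None, None, 48, 12, 15, None, None, 2]
In a BST, the LCA of p=2, q=34 is the first node v on the
root-to-leaf path with p <= v <= q (go left if both < v, right if both > v).
Walk from root:
  at 32: 2 <= 32 <= 34, this is the LCA
LCA = 32


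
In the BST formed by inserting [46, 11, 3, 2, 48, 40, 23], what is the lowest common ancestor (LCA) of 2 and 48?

Tree insertion order: [46, 11, 3, 2, 48, 40, 23]
Tree (level-order array): [46, 11, 48, 3, 40, None, None, 2, None, 23]
In a BST, the LCA of p=2, q=48 is the first node v on the
root-to-leaf path with p <= v <= q (go left if both < v, right if both > v).
Walk from root:
  at 46: 2 <= 46 <= 48, this is the LCA
LCA = 46


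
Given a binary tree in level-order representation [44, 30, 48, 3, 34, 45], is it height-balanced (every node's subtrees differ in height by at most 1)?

Tree (level-order array): [44, 30, 48, 3, 34, 45]
Definition: a tree is height-balanced if, at every node, |h(left) - h(right)| <= 1 (empty subtree has height -1).
Bottom-up per-node check:
  node 3: h_left=-1, h_right=-1, diff=0 [OK], height=0
  node 34: h_left=-1, h_right=-1, diff=0 [OK], height=0
  node 30: h_left=0, h_right=0, diff=0 [OK], height=1
  node 45: h_left=-1, h_right=-1, diff=0 [OK], height=0
  node 48: h_left=0, h_right=-1, diff=1 [OK], height=1
  node 44: h_left=1, h_right=1, diff=0 [OK], height=2
All nodes satisfy the balance condition.
Result: Balanced


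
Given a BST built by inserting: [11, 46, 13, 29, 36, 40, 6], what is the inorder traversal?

Tree insertion order: [11, 46, 13, 29, 36, 40, 6]
Tree (level-order array): [11, 6, 46, None, None, 13, None, None, 29, None, 36, None, 40]
Inorder traversal: [6, 11, 13, 29, 36, 40, 46]


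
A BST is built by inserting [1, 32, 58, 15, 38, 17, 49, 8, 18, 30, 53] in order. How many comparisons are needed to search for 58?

Search path for 58: 1 -> 32 -> 58
Found: True
Comparisons: 3


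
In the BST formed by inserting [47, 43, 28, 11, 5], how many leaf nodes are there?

Tree built from: [47, 43, 28, 11, 5]
Tree (level-order array): [47, 43, None, 28, None, 11, None, 5]
Rule: A leaf has 0 children.
Per-node child counts:
  node 47: 1 child(ren)
  node 43: 1 child(ren)
  node 28: 1 child(ren)
  node 11: 1 child(ren)
  node 5: 0 child(ren)
Matching nodes: [5]
Count of leaf nodes: 1


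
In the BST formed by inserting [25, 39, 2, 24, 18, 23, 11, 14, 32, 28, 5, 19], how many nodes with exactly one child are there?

Tree built from: [25, 39, 2, 24, 18, 23, 11, 14, 32, 28, 5, 19]
Tree (level-order array): [25, 2, 39, None, 24, 32, None, 18, None, 28, None, 11, 23, None, None, 5, 14, 19]
Rule: These are nodes with exactly 1 non-null child.
Per-node child counts:
  node 25: 2 child(ren)
  node 2: 1 child(ren)
  node 24: 1 child(ren)
  node 18: 2 child(ren)
  node 11: 2 child(ren)
  node 5: 0 child(ren)
  node 14: 0 child(ren)
  node 23: 1 child(ren)
  node 19: 0 child(ren)
  node 39: 1 child(ren)
  node 32: 1 child(ren)
  node 28: 0 child(ren)
Matching nodes: [2, 24, 23, 39, 32]
Count of nodes with exactly one child: 5


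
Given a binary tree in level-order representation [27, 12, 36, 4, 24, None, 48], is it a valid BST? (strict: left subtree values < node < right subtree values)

Level-order array: [27, 12, 36, 4, 24, None, 48]
Validate using subtree bounds (lo, hi): at each node, require lo < value < hi,
then recurse left with hi=value and right with lo=value.
Preorder trace (stopping at first violation):
  at node 27 with bounds (-inf, +inf): OK
  at node 12 with bounds (-inf, 27): OK
  at node 4 with bounds (-inf, 12): OK
  at node 24 with bounds (12, 27): OK
  at node 36 with bounds (27, +inf): OK
  at node 48 with bounds (36, +inf): OK
No violation found at any node.
Result: Valid BST


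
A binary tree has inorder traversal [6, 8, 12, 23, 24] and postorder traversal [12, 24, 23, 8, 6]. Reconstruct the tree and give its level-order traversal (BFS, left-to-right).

Inorder:   [6, 8, 12, 23, 24]
Postorder: [12, 24, 23, 8, 6]
Algorithm: postorder visits root last, so walk postorder right-to-left;
each value is the root of the current inorder slice — split it at that
value, recurse on the right subtree first, then the left.
Recursive splits:
  root=6; inorder splits into left=[], right=[8, 12, 23, 24]
  root=8; inorder splits into left=[], right=[12, 23, 24]
  root=23; inorder splits into left=[12], right=[24]
  root=24; inorder splits into left=[], right=[]
  root=12; inorder splits into left=[], right=[]
Reconstructed level-order: [6, 8, 23, 12, 24]


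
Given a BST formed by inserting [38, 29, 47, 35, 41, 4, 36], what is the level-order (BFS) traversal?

Tree insertion order: [38, 29, 47, 35, 41, 4, 36]
Tree (level-order array): [38, 29, 47, 4, 35, 41, None, None, None, None, 36]
BFS from the root, enqueuing left then right child of each popped node:
  queue [38] -> pop 38, enqueue [29, 47], visited so far: [38]
  queue [29, 47] -> pop 29, enqueue [4, 35], visited so far: [38, 29]
  queue [47, 4, 35] -> pop 47, enqueue [41], visited so far: [38, 29, 47]
  queue [4, 35, 41] -> pop 4, enqueue [none], visited so far: [38, 29, 47, 4]
  queue [35, 41] -> pop 35, enqueue [36], visited so far: [38, 29, 47, 4, 35]
  queue [41, 36] -> pop 41, enqueue [none], visited so far: [38, 29, 47, 4, 35, 41]
  queue [36] -> pop 36, enqueue [none], visited so far: [38, 29, 47, 4, 35, 41, 36]
Result: [38, 29, 47, 4, 35, 41, 36]


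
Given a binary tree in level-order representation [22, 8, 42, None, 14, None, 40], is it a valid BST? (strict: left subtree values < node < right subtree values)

Level-order array: [22, 8, 42, None, 14, None, 40]
Validate using subtree bounds (lo, hi): at each node, require lo < value < hi,
then recurse left with hi=value and right with lo=value.
Preorder trace (stopping at first violation):
  at node 22 with bounds (-inf, +inf): OK
  at node 8 with bounds (-inf, 22): OK
  at node 14 with bounds (8, 22): OK
  at node 42 with bounds (22, +inf): OK
  at node 40 with bounds (42, +inf): VIOLATION
Node 40 violates its bound: not (42 < 40 < +inf).
Result: Not a valid BST


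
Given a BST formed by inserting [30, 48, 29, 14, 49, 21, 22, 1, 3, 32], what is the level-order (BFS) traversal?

Tree insertion order: [30, 48, 29, 14, 49, 21, 22, 1, 3, 32]
Tree (level-order array): [30, 29, 48, 14, None, 32, 49, 1, 21, None, None, None, None, None, 3, None, 22]
BFS from the root, enqueuing left then right child of each popped node:
  queue [30] -> pop 30, enqueue [29, 48], visited so far: [30]
  queue [29, 48] -> pop 29, enqueue [14], visited so far: [30, 29]
  queue [48, 14] -> pop 48, enqueue [32, 49], visited so far: [30, 29, 48]
  queue [14, 32, 49] -> pop 14, enqueue [1, 21], visited so far: [30, 29, 48, 14]
  queue [32, 49, 1, 21] -> pop 32, enqueue [none], visited so far: [30, 29, 48, 14, 32]
  queue [49, 1, 21] -> pop 49, enqueue [none], visited so far: [30, 29, 48, 14, 32, 49]
  queue [1, 21] -> pop 1, enqueue [3], visited so far: [30, 29, 48, 14, 32, 49, 1]
  queue [21, 3] -> pop 21, enqueue [22], visited so far: [30, 29, 48, 14, 32, 49, 1, 21]
  queue [3, 22] -> pop 3, enqueue [none], visited so far: [30, 29, 48, 14, 32, 49, 1, 21, 3]
  queue [22] -> pop 22, enqueue [none], visited so far: [30, 29, 48, 14, 32, 49, 1, 21, 3, 22]
Result: [30, 29, 48, 14, 32, 49, 1, 21, 3, 22]


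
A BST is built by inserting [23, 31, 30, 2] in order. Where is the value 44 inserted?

Starting tree (level order): [23, 2, 31, None, None, 30]
Insertion path: 23 -> 31
Result: insert 44 as right child of 31
Final tree (level order): [23, 2, 31, None, None, 30, 44]


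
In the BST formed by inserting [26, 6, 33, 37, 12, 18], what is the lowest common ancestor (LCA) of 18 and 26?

Tree insertion order: [26, 6, 33, 37, 12, 18]
Tree (level-order array): [26, 6, 33, None, 12, None, 37, None, 18]
In a BST, the LCA of p=18, q=26 is the first node v on the
root-to-leaf path with p <= v <= q (go left if both < v, right if both > v).
Walk from root:
  at 26: 18 <= 26 <= 26, this is the LCA
LCA = 26


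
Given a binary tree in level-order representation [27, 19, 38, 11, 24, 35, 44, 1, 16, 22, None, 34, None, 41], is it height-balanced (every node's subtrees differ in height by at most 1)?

Tree (level-order array): [27, 19, 38, 11, 24, 35, 44, 1, 16, 22, None, 34, None, 41]
Definition: a tree is height-balanced if, at every node, |h(left) - h(right)| <= 1 (empty subtree has height -1).
Bottom-up per-node check:
  node 1: h_left=-1, h_right=-1, diff=0 [OK], height=0
  node 16: h_left=-1, h_right=-1, diff=0 [OK], height=0
  node 11: h_left=0, h_right=0, diff=0 [OK], height=1
  node 22: h_left=-1, h_right=-1, diff=0 [OK], height=0
  node 24: h_left=0, h_right=-1, diff=1 [OK], height=1
  node 19: h_left=1, h_right=1, diff=0 [OK], height=2
  node 34: h_left=-1, h_right=-1, diff=0 [OK], height=0
  node 35: h_left=0, h_right=-1, diff=1 [OK], height=1
  node 41: h_left=-1, h_right=-1, diff=0 [OK], height=0
  node 44: h_left=0, h_right=-1, diff=1 [OK], height=1
  node 38: h_left=1, h_right=1, diff=0 [OK], height=2
  node 27: h_left=2, h_right=2, diff=0 [OK], height=3
All nodes satisfy the balance condition.
Result: Balanced


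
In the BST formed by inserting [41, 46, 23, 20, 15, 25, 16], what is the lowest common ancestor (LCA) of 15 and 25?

Tree insertion order: [41, 46, 23, 20, 15, 25, 16]
Tree (level-order array): [41, 23, 46, 20, 25, None, None, 15, None, None, None, None, 16]
In a BST, the LCA of p=15, q=25 is the first node v on the
root-to-leaf path with p <= v <= q (go left if both < v, right if both > v).
Walk from root:
  at 41: both 15 and 25 < 41, go left
  at 23: 15 <= 23 <= 25, this is the LCA
LCA = 23


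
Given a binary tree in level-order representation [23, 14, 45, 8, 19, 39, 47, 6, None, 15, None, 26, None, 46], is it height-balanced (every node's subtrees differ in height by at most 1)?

Tree (level-order array): [23, 14, 45, 8, 19, 39, 47, 6, None, 15, None, 26, None, 46]
Definition: a tree is height-balanced if, at every node, |h(left) - h(right)| <= 1 (empty subtree has height -1).
Bottom-up per-node check:
  node 6: h_left=-1, h_right=-1, diff=0 [OK], height=0
  node 8: h_left=0, h_right=-1, diff=1 [OK], height=1
  node 15: h_left=-1, h_right=-1, diff=0 [OK], height=0
  node 19: h_left=0, h_right=-1, diff=1 [OK], height=1
  node 14: h_left=1, h_right=1, diff=0 [OK], height=2
  node 26: h_left=-1, h_right=-1, diff=0 [OK], height=0
  node 39: h_left=0, h_right=-1, diff=1 [OK], height=1
  node 46: h_left=-1, h_right=-1, diff=0 [OK], height=0
  node 47: h_left=0, h_right=-1, diff=1 [OK], height=1
  node 45: h_left=1, h_right=1, diff=0 [OK], height=2
  node 23: h_left=2, h_right=2, diff=0 [OK], height=3
All nodes satisfy the balance condition.
Result: Balanced


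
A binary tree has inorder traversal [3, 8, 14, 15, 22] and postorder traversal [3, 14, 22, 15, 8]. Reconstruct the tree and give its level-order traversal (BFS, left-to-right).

Inorder:   [3, 8, 14, 15, 22]
Postorder: [3, 14, 22, 15, 8]
Algorithm: postorder visits root last, so walk postorder right-to-left;
each value is the root of the current inorder slice — split it at that
value, recurse on the right subtree first, then the left.
Recursive splits:
  root=8; inorder splits into left=[3], right=[14, 15, 22]
  root=15; inorder splits into left=[14], right=[22]
  root=22; inorder splits into left=[], right=[]
  root=14; inorder splits into left=[], right=[]
  root=3; inorder splits into left=[], right=[]
Reconstructed level-order: [8, 3, 15, 14, 22]


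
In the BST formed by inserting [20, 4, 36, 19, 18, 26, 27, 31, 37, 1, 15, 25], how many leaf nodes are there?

Tree built from: [20, 4, 36, 19, 18, 26, 27, 31, 37, 1, 15, 25]
Tree (level-order array): [20, 4, 36, 1, 19, 26, 37, None, None, 18, None, 25, 27, None, None, 15, None, None, None, None, 31]
Rule: A leaf has 0 children.
Per-node child counts:
  node 20: 2 child(ren)
  node 4: 2 child(ren)
  node 1: 0 child(ren)
  node 19: 1 child(ren)
  node 18: 1 child(ren)
  node 15: 0 child(ren)
  node 36: 2 child(ren)
  node 26: 2 child(ren)
  node 25: 0 child(ren)
  node 27: 1 child(ren)
  node 31: 0 child(ren)
  node 37: 0 child(ren)
Matching nodes: [1, 15, 25, 31, 37]
Count of leaf nodes: 5


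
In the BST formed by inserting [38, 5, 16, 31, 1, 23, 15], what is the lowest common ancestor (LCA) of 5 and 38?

Tree insertion order: [38, 5, 16, 31, 1, 23, 15]
Tree (level-order array): [38, 5, None, 1, 16, None, None, 15, 31, None, None, 23]
In a BST, the LCA of p=5, q=38 is the first node v on the
root-to-leaf path with p <= v <= q (go left if both < v, right if both > v).
Walk from root:
  at 38: 5 <= 38 <= 38, this is the LCA
LCA = 38


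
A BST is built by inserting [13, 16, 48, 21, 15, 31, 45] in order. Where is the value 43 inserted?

Starting tree (level order): [13, None, 16, 15, 48, None, None, 21, None, None, 31, None, 45]
Insertion path: 13 -> 16 -> 48 -> 21 -> 31 -> 45
Result: insert 43 as left child of 45
Final tree (level order): [13, None, 16, 15, 48, None, None, 21, None, None, 31, None, 45, 43]


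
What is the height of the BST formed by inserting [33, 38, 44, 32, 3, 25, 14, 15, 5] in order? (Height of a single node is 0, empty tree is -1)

Insertion order: [33, 38, 44, 32, 3, 25, 14, 15, 5]
Tree (level-order array): [33, 32, 38, 3, None, None, 44, None, 25, None, None, 14, None, 5, 15]
Compute height bottom-up (empty subtree = -1):
  height(5) = 1 + max(-1, -1) = 0
  height(15) = 1 + max(-1, -1) = 0
  height(14) = 1 + max(0, 0) = 1
  height(25) = 1 + max(1, -1) = 2
  height(3) = 1 + max(-1, 2) = 3
  height(32) = 1 + max(3, -1) = 4
  height(44) = 1 + max(-1, -1) = 0
  height(38) = 1 + max(-1, 0) = 1
  height(33) = 1 + max(4, 1) = 5
Height = 5


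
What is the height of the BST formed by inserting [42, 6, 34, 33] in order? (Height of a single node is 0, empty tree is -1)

Insertion order: [42, 6, 34, 33]
Tree (level-order array): [42, 6, None, None, 34, 33]
Compute height bottom-up (empty subtree = -1):
  height(33) = 1 + max(-1, -1) = 0
  height(34) = 1 + max(0, -1) = 1
  height(6) = 1 + max(-1, 1) = 2
  height(42) = 1 + max(2, -1) = 3
Height = 3


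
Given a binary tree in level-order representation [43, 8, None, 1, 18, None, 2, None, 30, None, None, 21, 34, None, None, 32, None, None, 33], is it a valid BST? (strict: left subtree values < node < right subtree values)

Level-order array: [43, 8, None, 1, 18, None, 2, None, 30, None, None, 21, 34, None, None, 32, None, None, 33]
Validate using subtree bounds (lo, hi): at each node, require lo < value < hi,
then recurse left with hi=value and right with lo=value.
Preorder trace (stopping at first violation):
  at node 43 with bounds (-inf, +inf): OK
  at node 8 with bounds (-inf, 43): OK
  at node 1 with bounds (-inf, 8): OK
  at node 2 with bounds (1, 8): OK
  at node 18 with bounds (8, 43): OK
  at node 30 with bounds (18, 43): OK
  at node 21 with bounds (18, 30): OK
  at node 34 with bounds (30, 43): OK
  at node 32 with bounds (30, 34): OK
  at node 33 with bounds (32, 34): OK
No violation found at any node.
Result: Valid BST


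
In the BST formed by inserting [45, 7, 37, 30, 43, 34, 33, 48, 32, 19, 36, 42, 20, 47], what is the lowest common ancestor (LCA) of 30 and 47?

Tree insertion order: [45, 7, 37, 30, 43, 34, 33, 48, 32, 19, 36, 42, 20, 47]
Tree (level-order array): [45, 7, 48, None, 37, 47, None, 30, 43, None, None, 19, 34, 42, None, None, 20, 33, 36, None, None, None, None, 32]
In a BST, the LCA of p=30, q=47 is the first node v on the
root-to-leaf path with p <= v <= q (go left if both < v, right if both > v).
Walk from root:
  at 45: 30 <= 45 <= 47, this is the LCA
LCA = 45
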